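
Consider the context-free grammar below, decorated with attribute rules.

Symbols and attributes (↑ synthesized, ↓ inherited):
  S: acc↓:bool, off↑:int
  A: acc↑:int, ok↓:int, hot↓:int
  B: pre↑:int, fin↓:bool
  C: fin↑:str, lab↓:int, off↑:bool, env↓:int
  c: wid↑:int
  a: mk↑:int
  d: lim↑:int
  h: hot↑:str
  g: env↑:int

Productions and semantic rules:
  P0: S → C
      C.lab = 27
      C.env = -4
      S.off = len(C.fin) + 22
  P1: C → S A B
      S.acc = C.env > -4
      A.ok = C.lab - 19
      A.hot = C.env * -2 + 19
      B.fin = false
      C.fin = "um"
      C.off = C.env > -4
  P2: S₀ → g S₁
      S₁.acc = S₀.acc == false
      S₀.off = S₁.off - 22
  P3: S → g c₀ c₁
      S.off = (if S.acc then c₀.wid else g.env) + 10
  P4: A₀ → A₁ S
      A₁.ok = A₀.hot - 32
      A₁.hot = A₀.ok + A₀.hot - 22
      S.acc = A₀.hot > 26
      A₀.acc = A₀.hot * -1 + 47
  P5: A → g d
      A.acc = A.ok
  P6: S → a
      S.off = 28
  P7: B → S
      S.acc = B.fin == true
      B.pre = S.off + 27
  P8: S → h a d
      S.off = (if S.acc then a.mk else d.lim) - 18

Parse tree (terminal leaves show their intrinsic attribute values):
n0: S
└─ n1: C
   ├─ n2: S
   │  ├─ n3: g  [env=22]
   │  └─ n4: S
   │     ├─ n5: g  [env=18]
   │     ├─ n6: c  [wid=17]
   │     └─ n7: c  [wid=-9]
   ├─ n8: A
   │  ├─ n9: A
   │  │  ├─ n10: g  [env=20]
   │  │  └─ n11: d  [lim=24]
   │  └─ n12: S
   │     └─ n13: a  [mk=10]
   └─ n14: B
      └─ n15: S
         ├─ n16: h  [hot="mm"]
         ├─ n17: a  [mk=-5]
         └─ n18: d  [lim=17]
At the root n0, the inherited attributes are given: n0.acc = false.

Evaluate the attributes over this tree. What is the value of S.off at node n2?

1. n0.acc = false  [given at root]
2. n1.lab = 27  [27]
3. n1.env = -4  [-4]
4. n2.acc = false  [C.env > -4]
5. n3.env = 22  [terminal]
6. n4.acc = true  [S₀.acc == false]
7. n5.env = 18  [terminal]
8. n6.wid = 17  [terminal]
9. n7.wid = -9  [terminal]
10. n4.off = 27  [(if S.acc then c₀.wid else g.env) + 10]
11. n2.off = 5  [S₁.off - 22]
12. n8.ok = 8  [C.lab - 19]
13. n8.hot = 27  [C.env * -2 + 19]
14. n9.ok = -5  [A₀.hot - 32]
15. n9.hot = 13  [A₀.ok + A₀.hot - 22]
16. n10.env = 20  [terminal]
17. n11.lim = 24  [terminal]
18. n9.acc = -5  [A.ok]
19. n12.acc = true  [A₀.hot > 26]
20. n13.mk = 10  [terminal]
21. n12.off = 28  [28]
22. n8.acc = 20  [A₀.hot * -1 + 47]
23. n14.fin = false  [false]
24. n15.acc = false  [B.fin == true]
25. n16.hot = "mm"  [terminal]
26. n17.mk = -5  [terminal]
27. n18.lim = 17  [terminal]
28. n15.off = -1  [(if S.acc then a.mk else d.lim) - 18]
29. n14.pre = 26  [S.off + 27]
30. n1.fin = "um"  ["um"]
31. n1.off = false  [C.env > -4]
32. n0.off = 24  [len(C.fin) + 22]

5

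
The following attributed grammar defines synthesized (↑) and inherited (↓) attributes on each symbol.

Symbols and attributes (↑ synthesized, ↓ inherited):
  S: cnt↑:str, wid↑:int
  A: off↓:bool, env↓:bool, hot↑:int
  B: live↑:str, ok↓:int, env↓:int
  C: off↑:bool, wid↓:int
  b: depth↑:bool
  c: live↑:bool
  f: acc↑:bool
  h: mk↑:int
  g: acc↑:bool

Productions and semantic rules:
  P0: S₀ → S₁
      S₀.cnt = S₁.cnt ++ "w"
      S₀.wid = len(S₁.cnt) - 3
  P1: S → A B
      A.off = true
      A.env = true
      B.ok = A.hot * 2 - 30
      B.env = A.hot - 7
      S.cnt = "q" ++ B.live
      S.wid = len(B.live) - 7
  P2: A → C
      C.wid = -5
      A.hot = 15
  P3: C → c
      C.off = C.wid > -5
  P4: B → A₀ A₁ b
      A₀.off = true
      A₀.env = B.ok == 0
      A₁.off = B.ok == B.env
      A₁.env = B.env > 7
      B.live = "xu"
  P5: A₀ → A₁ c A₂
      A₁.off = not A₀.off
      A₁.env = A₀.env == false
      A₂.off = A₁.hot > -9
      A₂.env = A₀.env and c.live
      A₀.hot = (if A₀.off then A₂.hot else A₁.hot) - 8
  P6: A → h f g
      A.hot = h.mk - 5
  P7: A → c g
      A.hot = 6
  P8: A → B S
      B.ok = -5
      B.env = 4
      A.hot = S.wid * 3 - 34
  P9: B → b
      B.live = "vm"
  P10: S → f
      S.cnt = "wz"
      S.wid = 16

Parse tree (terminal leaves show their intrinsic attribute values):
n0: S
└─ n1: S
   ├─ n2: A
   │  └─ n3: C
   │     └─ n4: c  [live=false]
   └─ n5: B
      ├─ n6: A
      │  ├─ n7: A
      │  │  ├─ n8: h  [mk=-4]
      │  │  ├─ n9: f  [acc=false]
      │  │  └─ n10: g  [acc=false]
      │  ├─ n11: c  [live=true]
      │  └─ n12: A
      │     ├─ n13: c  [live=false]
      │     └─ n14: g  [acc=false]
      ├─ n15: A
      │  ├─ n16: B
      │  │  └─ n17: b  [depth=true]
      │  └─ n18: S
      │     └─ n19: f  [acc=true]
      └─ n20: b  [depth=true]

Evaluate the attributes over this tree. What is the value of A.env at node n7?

false

1. n2.off = true  [true]
2. n2.env = true  [true]
3. n3.wid = -5  [-5]
4. n4.live = false  [terminal]
5. n3.off = false  [C.wid > -5]
6. n2.hot = 15  [15]
7. n5.ok = 0  [A.hot * 2 - 30]
8. n5.env = 8  [A.hot - 7]
9. n6.off = true  [true]
10. n6.env = true  [B.ok == 0]
11. n7.off = false  [not A₀.off]
12. n7.env = false  [A₀.env == false]
13. n8.mk = -4  [terminal]
14. n9.acc = false  [terminal]
15. n10.acc = false  [terminal]
16. n7.hot = -9  [h.mk - 5]
17. n11.live = true  [terminal]
18. n12.off = false  [A₁.hot > -9]
19. n12.env = true  [A₀.env and c.live]
20. n13.live = false  [terminal]
21. n14.acc = false  [terminal]
22. n12.hot = 6  [6]
23. n6.hot = -2  [(if A₀.off then A₂.hot else A₁.hot) - 8]
24. n15.off = false  [B.ok == B.env]
25. n15.env = true  [B.env > 7]
26. n16.ok = -5  [-5]
27. n16.env = 4  [4]
28. n17.depth = true  [terminal]
29. n16.live = "vm"  ["vm"]
30. n19.acc = true  [terminal]
31. n18.cnt = "wz"  ["wz"]
32. n18.wid = 16  [16]
33. n15.hot = 14  [S.wid * 3 - 34]
34. n20.depth = true  [terminal]
35. n5.live = "xu"  ["xu"]
36. n1.cnt = "qxu"  ["q" ++ B.live]
37. n1.wid = -5  [len(B.live) - 7]
38. n0.cnt = "qxuw"  [S₁.cnt ++ "w"]
39. n0.wid = 0  [len(S₁.cnt) - 3]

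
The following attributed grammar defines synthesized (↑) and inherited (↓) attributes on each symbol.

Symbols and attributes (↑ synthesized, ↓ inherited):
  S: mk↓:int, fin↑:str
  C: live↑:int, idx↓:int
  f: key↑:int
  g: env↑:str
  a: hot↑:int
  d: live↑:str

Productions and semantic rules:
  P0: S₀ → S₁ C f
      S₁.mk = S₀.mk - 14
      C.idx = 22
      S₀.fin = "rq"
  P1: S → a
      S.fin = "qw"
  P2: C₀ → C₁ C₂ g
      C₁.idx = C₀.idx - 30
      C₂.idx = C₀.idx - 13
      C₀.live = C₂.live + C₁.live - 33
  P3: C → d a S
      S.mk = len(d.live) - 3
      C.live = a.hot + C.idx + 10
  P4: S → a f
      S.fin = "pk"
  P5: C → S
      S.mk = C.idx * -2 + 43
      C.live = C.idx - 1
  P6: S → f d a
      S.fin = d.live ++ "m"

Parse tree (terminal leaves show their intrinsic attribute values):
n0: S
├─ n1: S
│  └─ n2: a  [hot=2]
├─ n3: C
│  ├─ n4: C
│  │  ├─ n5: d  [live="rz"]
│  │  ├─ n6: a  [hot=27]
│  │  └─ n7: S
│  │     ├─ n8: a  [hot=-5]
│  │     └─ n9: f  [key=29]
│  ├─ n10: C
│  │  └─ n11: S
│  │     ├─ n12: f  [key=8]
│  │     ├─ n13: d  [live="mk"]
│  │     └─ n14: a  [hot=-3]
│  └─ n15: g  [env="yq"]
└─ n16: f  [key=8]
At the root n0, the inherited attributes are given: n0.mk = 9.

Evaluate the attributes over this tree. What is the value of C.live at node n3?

4

1. n0.mk = 9  [given at root]
2. n1.mk = -5  [S₀.mk - 14]
3. n2.hot = 2  [terminal]
4. n1.fin = "qw"  ["qw"]
5. n3.idx = 22  [22]
6. n4.idx = -8  [C₀.idx - 30]
7. n5.live = "rz"  [terminal]
8. n6.hot = 27  [terminal]
9. n7.mk = -1  [len(d.live) - 3]
10. n8.hot = -5  [terminal]
11. n9.key = 29  [terminal]
12. n7.fin = "pk"  ["pk"]
13. n4.live = 29  [a.hot + C.idx + 10]
14. n10.idx = 9  [C₀.idx - 13]
15. n11.mk = 25  [C.idx * -2 + 43]
16. n12.key = 8  [terminal]
17. n13.live = "mk"  [terminal]
18. n14.hot = -3  [terminal]
19. n11.fin = "mkm"  [d.live ++ "m"]
20. n10.live = 8  [C.idx - 1]
21. n15.env = "yq"  [terminal]
22. n3.live = 4  [C₂.live + C₁.live - 33]
23. n16.key = 8  [terminal]
24. n0.fin = "rq"  ["rq"]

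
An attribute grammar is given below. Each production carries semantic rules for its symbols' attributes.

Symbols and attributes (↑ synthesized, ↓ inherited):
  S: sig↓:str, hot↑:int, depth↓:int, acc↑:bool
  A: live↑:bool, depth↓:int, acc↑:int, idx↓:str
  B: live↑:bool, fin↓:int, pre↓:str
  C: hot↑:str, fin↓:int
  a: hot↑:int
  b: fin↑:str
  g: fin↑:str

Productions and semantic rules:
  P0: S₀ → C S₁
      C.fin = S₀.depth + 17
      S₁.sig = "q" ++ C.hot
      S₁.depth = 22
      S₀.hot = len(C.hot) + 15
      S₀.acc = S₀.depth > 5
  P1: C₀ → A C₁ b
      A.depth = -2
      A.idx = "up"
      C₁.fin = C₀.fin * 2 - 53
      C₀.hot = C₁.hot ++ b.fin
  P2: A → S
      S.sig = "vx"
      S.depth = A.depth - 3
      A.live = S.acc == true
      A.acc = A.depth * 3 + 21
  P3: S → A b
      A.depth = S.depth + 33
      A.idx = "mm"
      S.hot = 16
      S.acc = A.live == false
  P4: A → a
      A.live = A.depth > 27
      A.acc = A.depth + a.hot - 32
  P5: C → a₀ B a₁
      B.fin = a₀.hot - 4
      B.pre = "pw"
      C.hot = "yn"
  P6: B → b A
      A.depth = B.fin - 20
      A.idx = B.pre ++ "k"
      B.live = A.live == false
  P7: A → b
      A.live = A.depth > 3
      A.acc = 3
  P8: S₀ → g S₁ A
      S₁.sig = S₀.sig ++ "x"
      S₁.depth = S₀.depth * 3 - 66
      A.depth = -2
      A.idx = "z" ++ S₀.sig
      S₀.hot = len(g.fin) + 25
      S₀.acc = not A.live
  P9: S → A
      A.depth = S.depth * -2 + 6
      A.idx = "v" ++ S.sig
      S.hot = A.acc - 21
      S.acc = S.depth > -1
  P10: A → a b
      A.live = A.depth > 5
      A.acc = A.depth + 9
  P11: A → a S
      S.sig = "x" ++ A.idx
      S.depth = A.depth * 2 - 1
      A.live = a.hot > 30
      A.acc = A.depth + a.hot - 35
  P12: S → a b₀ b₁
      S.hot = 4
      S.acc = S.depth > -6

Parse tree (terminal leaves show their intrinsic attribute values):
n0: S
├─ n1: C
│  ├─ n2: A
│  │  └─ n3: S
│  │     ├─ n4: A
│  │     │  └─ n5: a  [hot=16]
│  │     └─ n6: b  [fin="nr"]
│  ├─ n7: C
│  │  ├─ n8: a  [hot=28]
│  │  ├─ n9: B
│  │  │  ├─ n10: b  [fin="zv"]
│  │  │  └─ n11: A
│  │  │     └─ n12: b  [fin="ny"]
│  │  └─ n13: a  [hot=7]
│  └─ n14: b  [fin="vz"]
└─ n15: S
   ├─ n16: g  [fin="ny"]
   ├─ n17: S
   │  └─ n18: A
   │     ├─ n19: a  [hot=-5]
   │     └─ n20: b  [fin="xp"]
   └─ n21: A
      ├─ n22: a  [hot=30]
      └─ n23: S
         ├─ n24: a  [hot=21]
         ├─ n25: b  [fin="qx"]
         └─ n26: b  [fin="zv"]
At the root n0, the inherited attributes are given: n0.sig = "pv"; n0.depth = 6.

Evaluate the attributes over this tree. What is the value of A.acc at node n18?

15

1. n0.sig = "pv"  [given at root]
2. n0.depth = 6  [given at root]
3. n1.fin = 23  [S₀.depth + 17]
4. n2.depth = -2  [-2]
5. n2.idx = "up"  ["up"]
6. n3.sig = "vx"  ["vx"]
7. n3.depth = -5  [A.depth - 3]
8. n4.depth = 28  [S.depth + 33]
9. n4.idx = "mm"  ["mm"]
10. n5.hot = 16  [terminal]
11. n4.live = true  [A.depth > 27]
12. n4.acc = 12  [A.depth + a.hot - 32]
13. n6.fin = "nr"  [terminal]
14. n3.hot = 16  [16]
15. n3.acc = false  [A.live == false]
16. n2.live = false  [S.acc == true]
17. n2.acc = 15  [A.depth * 3 + 21]
18. n7.fin = -7  [C₀.fin * 2 - 53]
19. n8.hot = 28  [terminal]
20. n9.fin = 24  [a₀.hot - 4]
21. n9.pre = "pw"  ["pw"]
22. n10.fin = "zv"  [terminal]
23. n11.depth = 4  [B.fin - 20]
24. n11.idx = "pwk"  [B.pre ++ "k"]
25. n12.fin = "ny"  [terminal]
26. n11.live = true  [A.depth > 3]
27. n11.acc = 3  [3]
28. n9.live = false  [A.live == false]
29. n13.hot = 7  [terminal]
30. n7.hot = "yn"  ["yn"]
31. n14.fin = "vz"  [terminal]
32. n1.hot = "ynvz"  [C₁.hot ++ b.fin]
33. n15.sig = "qynvz"  ["q" ++ C.hot]
34. n15.depth = 22  [22]
35. n16.fin = "ny"  [terminal]
36. n17.sig = "qynvzx"  [S₀.sig ++ "x"]
37. n17.depth = 0  [S₀.depth * 3 - 66]
38. n18.depth = 6  [S.depth * -2 + 6]
39. n18.idx = "vqynvzx"  ["v" ++ S.sig]
40. n19.hot = -5  [terminal]
41. n20.fin = "xp"  [terminal]
42. n18.live = true  [A.depth > 5]
43. n18.acc = 15  [A.depth + 9]
44. n17.hot = -6  [A.acc - 21]
45. n17.acc = true  [S.depth > -1]
46. n21.depth = -2  [-2]
47. n21.idx = "zqynvz"  ["z" ++ S₀.sig]
48. n22.hot = 30  [terminal]
49. n23.sig = "xzqynvz"  ["x" ++ A.idx]
50. n23.depth = -5  [A.depth * 2 - 1]
51. n24.hot = 21  [terminal]
52. n25.fin = "qx"  [terminal]
53. n26.fin = "zv"  [terminal]
54. n23.hot = 4  [4]
55. n23.acc = true  [S.depth > -6]
56. n21.live = false  [a.hot > 30]
57. n21.acc = -7  [A.depth + a.hot - 35]
58. n15.hot = 27  [len(g.fin) + 25]
59. n15.acc = true  [not A.live]
60. n0.hot = 19  [len(C.hot) + 15]
61. n0.acc = true  [S₀.depth > 5]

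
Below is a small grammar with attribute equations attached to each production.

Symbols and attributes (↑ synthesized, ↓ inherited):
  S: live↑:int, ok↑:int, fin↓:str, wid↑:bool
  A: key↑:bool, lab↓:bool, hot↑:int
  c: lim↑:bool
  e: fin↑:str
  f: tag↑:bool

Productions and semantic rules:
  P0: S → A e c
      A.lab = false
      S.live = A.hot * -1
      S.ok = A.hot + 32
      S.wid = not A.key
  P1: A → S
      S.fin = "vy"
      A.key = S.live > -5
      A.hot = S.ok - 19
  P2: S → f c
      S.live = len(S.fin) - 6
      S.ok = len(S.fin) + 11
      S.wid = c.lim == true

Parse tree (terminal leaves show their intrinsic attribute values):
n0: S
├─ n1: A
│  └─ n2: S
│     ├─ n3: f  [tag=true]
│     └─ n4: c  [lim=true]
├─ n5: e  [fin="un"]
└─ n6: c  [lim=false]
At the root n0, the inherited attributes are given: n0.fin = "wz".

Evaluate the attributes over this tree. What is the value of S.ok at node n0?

26

1. n0.fin = "wz"  [given at root]
2. n1.lab = false  [false]
3. n2.fin = "vy"  ["vy"]
4. n3.tag = true  [terminal]
5. n4.lim = true  [terminal]
6. n2.live = -4  [len(S.fin) - 6]
7. n2.ok = 13  [len(S.fin) + 11]
8. n2.wid = true  [c.lim == true]
9. n1.key = true  [S.live > -5]
10. n1.hot = -6  [S.ok - 19]
11. n5.fin = "un"  [terminal]
12. n6.lim = false  [terminal]
13. n0.live = 6  [A.hot * -1]
14. n0.ok = 26  [A.hot + 32]
15. n0.wid = false  [not A.key]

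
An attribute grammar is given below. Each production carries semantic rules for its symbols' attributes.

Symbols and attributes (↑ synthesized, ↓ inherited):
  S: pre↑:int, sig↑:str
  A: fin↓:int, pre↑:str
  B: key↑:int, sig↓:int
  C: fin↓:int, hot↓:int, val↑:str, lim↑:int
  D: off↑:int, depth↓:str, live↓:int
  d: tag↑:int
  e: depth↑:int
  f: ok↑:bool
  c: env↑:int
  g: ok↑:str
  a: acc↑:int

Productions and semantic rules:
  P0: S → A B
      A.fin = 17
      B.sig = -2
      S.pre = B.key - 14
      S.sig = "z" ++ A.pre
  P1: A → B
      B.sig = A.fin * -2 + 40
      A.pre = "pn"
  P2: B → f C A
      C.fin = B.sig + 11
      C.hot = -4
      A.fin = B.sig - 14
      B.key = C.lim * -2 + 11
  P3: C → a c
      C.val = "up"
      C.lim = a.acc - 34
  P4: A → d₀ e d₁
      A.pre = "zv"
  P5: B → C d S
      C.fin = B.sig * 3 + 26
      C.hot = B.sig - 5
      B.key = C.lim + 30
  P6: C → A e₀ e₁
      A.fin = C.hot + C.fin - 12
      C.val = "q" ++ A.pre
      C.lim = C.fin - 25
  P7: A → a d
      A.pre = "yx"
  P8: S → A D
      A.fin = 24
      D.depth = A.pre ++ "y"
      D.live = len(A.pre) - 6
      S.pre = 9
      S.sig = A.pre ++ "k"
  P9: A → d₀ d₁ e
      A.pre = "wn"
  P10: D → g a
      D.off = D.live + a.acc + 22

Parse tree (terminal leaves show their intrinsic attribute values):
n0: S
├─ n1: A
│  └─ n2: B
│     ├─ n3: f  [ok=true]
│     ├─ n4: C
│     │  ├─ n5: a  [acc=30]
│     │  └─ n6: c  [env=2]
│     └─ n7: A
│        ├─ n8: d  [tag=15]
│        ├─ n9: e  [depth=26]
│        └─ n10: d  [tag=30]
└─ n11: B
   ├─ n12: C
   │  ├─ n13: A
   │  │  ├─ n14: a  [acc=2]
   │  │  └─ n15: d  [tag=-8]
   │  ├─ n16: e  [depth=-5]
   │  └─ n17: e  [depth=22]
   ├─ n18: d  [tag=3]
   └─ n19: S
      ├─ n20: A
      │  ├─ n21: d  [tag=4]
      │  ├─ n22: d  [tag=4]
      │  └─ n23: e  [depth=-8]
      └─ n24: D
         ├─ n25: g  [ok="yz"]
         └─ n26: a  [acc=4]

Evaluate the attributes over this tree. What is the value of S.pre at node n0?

1. n1.fin = 17  [17]
2. n2.sig = 6  [A.fin * -2 + 40]
3. n3.ok = true  [terminal]
4. n4.fin = 17  [B.sig + 11]
5. n4.hot = -4  [-4]
6. n5.acc = 30  [terminal]
7. n6.env = 2  [terminal]
8. n4.val = "up"  ["up"]
9. n4.lim = -4  [a.acc - 34]
10. n7.fin = -8  [B.sig - 14]
11. n8.tag = 15  [terminal]
12. n9.depth = 26  [terminal]
13. n10.tag = 30  [terminal]
14. n7.pre = "zv"  ["zv"]
15. n2.key = 19  [C.lim * -2 + 11]
16. n1.pre = "pn"  ["pn"]
17. n11.sig = -2  [-2]
18. n12.fin = 20  [B.sig * 3 + 26]
19. n12.hot = -7  [B.sig - 5]
20. n13.fin = 1  [C.hot + C.fin - 12]
21. n14.acc = 2  [terminal]
22. n15.tag = -8  [terminal]
23. n13.pre = "yx"  ["yx"]
24. n16.depth = -5  [terminal]
25. n17.depth = 22  [terminal]
26. n12.val = "qyx"  ["q" ++ A.pre]
27. n12.lim = -5  [C.fin - 25]
28. n18.tag = 3  [terminal]
29. n20.fin = 24  [24]
30. n21.tag = 4  [terminal]
31. n22.tag = 4  [terminal]
32. n23.depth = -8  [terminal]
33. n20.pre = "wn"  ["wn"]
34. n24.depth = "wny"  [A.pre ++ "y"]
35. n24.live = -4  [len(A.pre) - 6]
36. n25.ok = "yz"  [terminal]
37. n26.acc = 4  [terminal]
38. n24.off = 22  [D.live + a.acc + 22]
39. n19.pre = 9  [9]
40. n19.sig = "wnk"  [A.pre ++ "k"]
41. n11.key = 25  [C.lim + 30]
42. n0.pre = 11  [B.key - 14]
43. n0.sig = "zpn"  ["z" ++ A.pre]

11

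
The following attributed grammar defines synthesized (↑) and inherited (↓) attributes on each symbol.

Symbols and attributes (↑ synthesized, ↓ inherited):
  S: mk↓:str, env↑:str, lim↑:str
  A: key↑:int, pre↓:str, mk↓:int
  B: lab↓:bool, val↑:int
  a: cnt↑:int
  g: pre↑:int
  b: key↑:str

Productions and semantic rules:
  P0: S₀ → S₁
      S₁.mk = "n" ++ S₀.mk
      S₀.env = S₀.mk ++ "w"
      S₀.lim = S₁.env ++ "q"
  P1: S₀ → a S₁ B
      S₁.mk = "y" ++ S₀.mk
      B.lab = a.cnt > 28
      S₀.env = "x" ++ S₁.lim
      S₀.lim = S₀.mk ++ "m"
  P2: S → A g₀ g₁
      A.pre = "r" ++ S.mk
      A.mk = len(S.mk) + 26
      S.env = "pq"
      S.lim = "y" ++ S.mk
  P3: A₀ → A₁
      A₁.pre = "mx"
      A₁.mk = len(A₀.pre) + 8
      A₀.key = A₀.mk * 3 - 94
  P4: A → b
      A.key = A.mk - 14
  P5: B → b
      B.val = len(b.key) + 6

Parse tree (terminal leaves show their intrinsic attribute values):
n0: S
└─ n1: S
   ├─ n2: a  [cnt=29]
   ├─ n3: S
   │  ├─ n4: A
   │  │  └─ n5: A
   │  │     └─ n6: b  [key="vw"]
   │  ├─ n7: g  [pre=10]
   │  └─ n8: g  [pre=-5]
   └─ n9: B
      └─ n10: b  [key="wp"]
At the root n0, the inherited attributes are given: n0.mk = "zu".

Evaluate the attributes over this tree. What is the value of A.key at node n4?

1. n0.mk = "zu"  [given at root]
2. n1.mk = "nzu"  ["n" ++ S₀.mk]
3. n2.cnt = 29  [terminal]
4. n3.mk = "ynzu"  ["y" ++ S₀.mk]
5. n4.pre = "rynzu"  ["r" ++ S.mk]
6. n4.mk = 30  [len(S.mk) + 26]
7. n5.pre = "mx"  ["mx"]
8. n5.mk = 13  [len(A₀.pre) + 8]
9. n6.key = "vw"  [terminal]
10. n5.key = -1  [A.mk - 14]
11. n4.key = -4  [A₀.mk * 3 - 94]
12. n7.pre = 10  [terminal]
13. n8.pre = -5  [terminal]
14. n3.env = "pq"  ["pq"]
15. n3.lim = "yynzu"  ["y" ++ S.mk]
16. n9.lab = true  [a.cnt > 28]
17. n10.key = "wp"  [terminal]
18. n9.val = 8  [len(b.key) + 6]
19. n1.env = "xyynzu"  ["x" ++ S₁.lim]
20. n1.lim = "nzum"  [S₀.mk ++ "m"]
21. n0.env = "zuw"  [S₀.mk ++ "w"]
22. n0.lim = "xyynzuq"  [S₁.env ++ "q"]

-4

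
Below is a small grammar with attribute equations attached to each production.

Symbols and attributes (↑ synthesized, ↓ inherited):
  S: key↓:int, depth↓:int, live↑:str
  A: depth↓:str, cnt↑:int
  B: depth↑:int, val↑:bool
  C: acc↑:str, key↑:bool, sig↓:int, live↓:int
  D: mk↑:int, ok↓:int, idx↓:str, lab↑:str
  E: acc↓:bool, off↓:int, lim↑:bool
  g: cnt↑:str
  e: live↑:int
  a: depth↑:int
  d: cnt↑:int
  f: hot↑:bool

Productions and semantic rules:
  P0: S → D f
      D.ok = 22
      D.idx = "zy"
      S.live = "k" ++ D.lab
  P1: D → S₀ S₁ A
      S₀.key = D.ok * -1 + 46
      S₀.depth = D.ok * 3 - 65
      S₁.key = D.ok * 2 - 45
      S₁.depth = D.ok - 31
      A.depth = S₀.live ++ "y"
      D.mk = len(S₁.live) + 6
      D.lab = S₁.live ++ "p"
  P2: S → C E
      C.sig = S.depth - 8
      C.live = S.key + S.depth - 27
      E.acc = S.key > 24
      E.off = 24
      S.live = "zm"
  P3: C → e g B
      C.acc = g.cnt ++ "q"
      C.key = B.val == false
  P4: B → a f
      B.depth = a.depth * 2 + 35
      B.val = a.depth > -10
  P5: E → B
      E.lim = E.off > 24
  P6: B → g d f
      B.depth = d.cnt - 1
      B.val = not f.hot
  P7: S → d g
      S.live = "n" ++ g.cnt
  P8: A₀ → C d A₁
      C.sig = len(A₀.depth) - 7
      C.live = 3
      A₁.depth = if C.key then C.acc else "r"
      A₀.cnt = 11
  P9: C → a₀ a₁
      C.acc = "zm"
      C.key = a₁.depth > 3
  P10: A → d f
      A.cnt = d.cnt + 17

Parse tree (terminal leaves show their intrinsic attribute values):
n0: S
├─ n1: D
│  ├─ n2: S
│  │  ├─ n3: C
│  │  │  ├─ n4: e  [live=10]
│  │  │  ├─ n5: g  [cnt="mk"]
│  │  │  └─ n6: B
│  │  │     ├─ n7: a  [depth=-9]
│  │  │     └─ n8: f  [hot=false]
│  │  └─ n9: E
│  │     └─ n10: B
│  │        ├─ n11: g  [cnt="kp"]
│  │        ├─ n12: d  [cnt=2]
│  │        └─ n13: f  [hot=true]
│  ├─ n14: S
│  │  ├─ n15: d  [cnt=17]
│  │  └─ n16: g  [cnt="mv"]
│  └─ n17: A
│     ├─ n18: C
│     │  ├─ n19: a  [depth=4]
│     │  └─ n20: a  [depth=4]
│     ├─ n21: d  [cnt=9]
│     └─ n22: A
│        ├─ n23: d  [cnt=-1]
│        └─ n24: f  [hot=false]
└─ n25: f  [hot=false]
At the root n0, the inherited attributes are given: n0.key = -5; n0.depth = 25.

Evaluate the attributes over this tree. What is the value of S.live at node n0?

"knmvp"

1. n0.key = -5  [given at root]
2. n0.depth = 25  [given at root]
3. n1.ok = 22  [22]
4. n1.idx = "zy"  ["zy"]
5. n2.key = 24  [D.ok * -1 + 46]
6. n2.depth = 1  [D.ok * 3 - 65]
7. n3.sig = -7  [S.depth - 8]
8. n3.live = -2  [S.key + S.depth - 27]
9. n4.live = 10  [terminal]
10. n5.cnt = "mk"  [terminal]
11. n7.depth = -9  [terminal]
12. n8.hot = false  [terminal]
13. n6.depth = 17  [a.depth * 2 + 35]
14. n6.val = true  [a.depth > -10]
15. n3.acc = "mkq"  [g.cnt ++ "q"]
16. n3.key = false  [B.val == false]
17. n9.acc = false  [S.key > 24]
18. n9.off = 24  [24]
19. n11.cnt = "kp"  [terminal]
20. n12.cnt = 2  [terminal]
21. n13.hot = true  [terminal]
22. n10.depth = 1  [d.cnt - 1]
23. n10.val = false  [not f.hot]
24. n9.lim = false  [E.off > 24]
25. n2.live = "zm"  ["zm"]
26. n14.key = -1  [D.ok * 2 - 45]
27. n14.depth = -9  [D.ok - 31]
28. n15.cnt = 17  [terminal]
29. n16.cnt = "mv"  [terminal]
30. n14.live = "nmv"  ["n" ++ g.cnt]
31. n17.depth = "zmy"  [S₀.live ++ "y"]
32. n18.sig = -4  [len(A₀.depth) - 7]
33. n18.live = 3  [3]
34. n19.depth = 4  [terminal]
35. n20.depth = 4  [terminal]
36. n18.acc = "zm"  ["zm"]
37. n18.key = true  [a₁.depth > 3]
38. n21.cnt = 9  [terminal]
39. n22.depth = "zm"  [if C.key then C.acc else "r"]
40. n23.cnt = -1  [terminal]
41. n24.hot = false  [terminal]
42. n22.cnt = 16  [d.cnt + 17]
43. n17.cnt = 11  [11]
44. n1.mk = 9  [len(S₁.live) + 6]
45. n1.lab = "nmvp"  [S₁.live ++ "p"]
46. n25.hot = false  [terminal]
47. n0.live = "knmvp"  ["k" ++ D.lab]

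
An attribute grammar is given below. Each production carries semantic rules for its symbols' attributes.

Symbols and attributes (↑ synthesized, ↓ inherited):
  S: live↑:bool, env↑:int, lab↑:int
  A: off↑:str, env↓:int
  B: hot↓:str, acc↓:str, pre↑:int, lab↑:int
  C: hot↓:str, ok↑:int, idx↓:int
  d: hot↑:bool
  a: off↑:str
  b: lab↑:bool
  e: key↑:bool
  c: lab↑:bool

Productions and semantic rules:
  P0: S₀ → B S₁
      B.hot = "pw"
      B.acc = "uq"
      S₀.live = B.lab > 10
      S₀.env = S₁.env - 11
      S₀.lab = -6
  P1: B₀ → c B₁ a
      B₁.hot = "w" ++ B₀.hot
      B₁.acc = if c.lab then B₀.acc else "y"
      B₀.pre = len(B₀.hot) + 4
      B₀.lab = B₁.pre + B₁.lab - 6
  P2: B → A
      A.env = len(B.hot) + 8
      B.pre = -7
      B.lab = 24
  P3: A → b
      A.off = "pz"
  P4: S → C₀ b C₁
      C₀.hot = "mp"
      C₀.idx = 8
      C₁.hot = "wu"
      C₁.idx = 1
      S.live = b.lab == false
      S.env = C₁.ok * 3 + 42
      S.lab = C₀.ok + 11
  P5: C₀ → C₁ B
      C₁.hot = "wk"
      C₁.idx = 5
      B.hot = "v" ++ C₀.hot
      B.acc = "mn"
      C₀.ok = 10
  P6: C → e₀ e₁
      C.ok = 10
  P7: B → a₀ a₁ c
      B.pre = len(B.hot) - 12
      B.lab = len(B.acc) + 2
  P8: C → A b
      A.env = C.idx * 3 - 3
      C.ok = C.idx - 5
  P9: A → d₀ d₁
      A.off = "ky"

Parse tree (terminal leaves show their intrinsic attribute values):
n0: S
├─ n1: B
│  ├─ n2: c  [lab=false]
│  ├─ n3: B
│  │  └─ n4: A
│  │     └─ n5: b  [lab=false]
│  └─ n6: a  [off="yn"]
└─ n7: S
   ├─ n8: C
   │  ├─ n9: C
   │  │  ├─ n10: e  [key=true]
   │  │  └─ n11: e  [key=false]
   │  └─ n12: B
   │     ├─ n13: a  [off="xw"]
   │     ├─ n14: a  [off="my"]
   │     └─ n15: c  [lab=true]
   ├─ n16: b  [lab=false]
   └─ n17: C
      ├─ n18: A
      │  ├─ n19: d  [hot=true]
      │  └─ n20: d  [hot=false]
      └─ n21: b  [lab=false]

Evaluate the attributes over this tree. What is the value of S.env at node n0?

19

1. n1.hot = "pw"  ["pw"]
2. n1.acc = "uq"  ["uq"]
3. n2.lab = false  [terminal]
4. n3.hot = "wpw"  ["w" ++ B₀.hot]
5. n3.acc = "y"  [if c.lab then B₀.acc else "y"]
6. n4.env = 11  [len(B.hot) + 8]
7. n5.lab = false  [terminal]
8. n4.off = "pz"  ["pz"]
9. n3.pre = -7  [-7]
10. n3.lab = 24  [24]
11. n6.off = "yn"  [terminal]
12. n1.pre = 6  [len(B₀.hot) + 4]
13. n1.lab = 11  [B₁.pre + B₁.lab - 6]
14. n8.hot = "mp"  ["mp"]
15. n8.idx = 8  [8]
16. n9.hot = "wk"  ["wk"]
17. n9.idx = 5  [5]
18. n10.key = true  [terminal]
19. n11.key = false  [terminal]
20. n9.ok = 10  [10]
21. n12.hot = "vmp"  ["v" ++ C₀.hot]
22. n12.acc = "mn"  ["mn"]
23. n13.off = "xw"  [terminal]
24. n14.off = "my"  [terminal]
25. n15.lab = true  [terminal]
26. n12.pre = -9  [len(B.hot) - 12]
27. n12.lab = 4  [len(B.acc) + 2]
28. n8.ok = 10  [10]
29. n16.lab = false  [terminal]
30. n17.hot = "wu"  ["wu"]
31. n17.idx = 1  [1]
32. n18.env = 0  [C.idx * 3 - 3]
33. n19.hot = true  [terminal]
34. n20.hot = false  [terminal]
35. n18.off = "ky"  ["ky"]
36. n21.lab = false  [terminal]
37. n17.ok = -4  [C.idx - 5]
38. n7.live = true  [b.lab == false]
39. n7.env = 30  [C₁.ok * 3 + 42]
40. n7.lab = 21  [C₀.ok + 11]
41. n0.live = true  [B.lab > 10]
42. n0.env = 19  [S₁.env - 11]
43. n0.lab = -6  [-6]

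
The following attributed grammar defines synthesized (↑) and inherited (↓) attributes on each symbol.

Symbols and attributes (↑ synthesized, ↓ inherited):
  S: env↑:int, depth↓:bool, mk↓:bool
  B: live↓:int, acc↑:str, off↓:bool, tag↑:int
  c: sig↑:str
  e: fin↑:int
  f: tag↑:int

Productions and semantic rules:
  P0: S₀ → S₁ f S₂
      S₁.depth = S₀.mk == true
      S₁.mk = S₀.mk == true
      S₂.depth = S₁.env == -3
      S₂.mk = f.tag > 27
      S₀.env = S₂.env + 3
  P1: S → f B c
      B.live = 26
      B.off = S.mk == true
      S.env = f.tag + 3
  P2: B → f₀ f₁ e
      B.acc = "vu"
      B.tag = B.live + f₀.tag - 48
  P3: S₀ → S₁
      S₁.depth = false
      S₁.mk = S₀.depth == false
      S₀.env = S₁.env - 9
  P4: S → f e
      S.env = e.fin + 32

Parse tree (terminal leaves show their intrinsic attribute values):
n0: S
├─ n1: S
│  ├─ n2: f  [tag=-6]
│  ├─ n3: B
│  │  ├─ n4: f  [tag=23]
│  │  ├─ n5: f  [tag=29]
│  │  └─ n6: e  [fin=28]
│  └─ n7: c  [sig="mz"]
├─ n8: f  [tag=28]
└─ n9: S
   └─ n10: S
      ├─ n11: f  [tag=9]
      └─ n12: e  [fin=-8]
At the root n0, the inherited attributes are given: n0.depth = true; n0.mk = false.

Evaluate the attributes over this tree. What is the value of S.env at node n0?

1. n0.depth = true  [given at root]
2. n0.mk = false  [given at root]
3. n1.depth = false  [S₀.mk == true]
4. n1.mk = false  [S₀.mk == true]
5. n2.tag = -6  [terminal]
6. n3.live = 26  [26]
7. n3.off = false  [S.mk == true]
8. n4.tag = 23  [terminal]
9. n5.tag = 29  [terminal]
10. n6.fin = 28  [terminal]
11. n3.acc = "vu"  ["vu"]
12. n3.tag = 1  [B.live + f₀.tag - 48]
13. n7.sig = "mz"  [terminal]
14. n1.env = -3  [f.tag + 3]
15. n8.tag = 28  [terminal]
16. n9.depth = true  [S₁.env == -3]
17. n9.mk = true  [f.tag > 27]
18. n10.depth = false  [false]
19. n10.mk = false  [S₀.depth == false]
20. n11.tag = 9  [terminal]
21. n12.fin = -8  [terminal]
22. n10.env = 24  [e.fin + 32]
23. n9.env = 15  [S₁.env - 9]
24. n0.env = 18  [S₂.env + 3]

18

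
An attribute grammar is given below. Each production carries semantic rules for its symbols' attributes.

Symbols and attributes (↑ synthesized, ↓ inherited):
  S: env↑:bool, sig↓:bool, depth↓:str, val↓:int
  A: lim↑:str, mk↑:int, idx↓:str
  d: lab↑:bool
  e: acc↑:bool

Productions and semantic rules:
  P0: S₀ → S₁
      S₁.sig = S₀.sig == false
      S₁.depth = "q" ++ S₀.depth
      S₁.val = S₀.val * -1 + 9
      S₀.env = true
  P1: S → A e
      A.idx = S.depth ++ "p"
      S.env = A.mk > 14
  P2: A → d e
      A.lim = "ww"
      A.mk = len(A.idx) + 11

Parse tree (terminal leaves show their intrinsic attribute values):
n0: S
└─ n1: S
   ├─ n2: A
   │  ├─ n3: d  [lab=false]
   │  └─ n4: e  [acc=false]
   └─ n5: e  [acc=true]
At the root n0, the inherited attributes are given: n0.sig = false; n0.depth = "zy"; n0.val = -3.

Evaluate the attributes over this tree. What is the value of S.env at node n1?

1. n0.sig = false  [given at root]
2. n0.depth = "zy"  [given at root]
3. n0.val = -3  [given at root]
4. n1.sig = true  [S₀.sig == false]
5. n1.depth = "qzy"  ["q" ++ S₀.depth]
6. n1.val = 12  [S₀.val * -1 + 9]
7. n2.idx = "qzyp"  [S.depth ++ "p"]
8. n3.lab = false  [terminal]
9. n4.acc = false  [terminal]
10. n2.lim = "ww"  ["ww"]
11. n2.mk = 15  [len(A.idx) + 11]
12. n5.acc = true  [terminal]
13. n1.env = true  [A.mk > 14]
14. n0.env = true  [true]

true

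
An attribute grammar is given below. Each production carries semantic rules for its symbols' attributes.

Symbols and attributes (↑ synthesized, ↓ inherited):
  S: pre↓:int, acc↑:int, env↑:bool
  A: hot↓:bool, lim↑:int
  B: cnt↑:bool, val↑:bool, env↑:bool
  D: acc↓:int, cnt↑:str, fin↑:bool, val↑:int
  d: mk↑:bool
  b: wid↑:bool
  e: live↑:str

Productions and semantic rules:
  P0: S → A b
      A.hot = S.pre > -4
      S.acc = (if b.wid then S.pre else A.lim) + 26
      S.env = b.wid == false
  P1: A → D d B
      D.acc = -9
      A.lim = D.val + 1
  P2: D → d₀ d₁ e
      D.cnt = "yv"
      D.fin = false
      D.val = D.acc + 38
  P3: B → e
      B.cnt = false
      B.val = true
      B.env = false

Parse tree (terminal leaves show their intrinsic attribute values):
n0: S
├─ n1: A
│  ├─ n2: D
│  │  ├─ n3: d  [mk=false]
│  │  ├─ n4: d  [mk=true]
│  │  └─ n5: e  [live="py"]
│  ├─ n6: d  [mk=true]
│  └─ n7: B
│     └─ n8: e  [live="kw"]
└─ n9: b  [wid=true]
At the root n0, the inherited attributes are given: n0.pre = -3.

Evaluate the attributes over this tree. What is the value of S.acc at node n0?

1. n0.pre = -3  [given at root]
2. n1.hot = true  [S.pre > -4]
3. n2.acc = -9  [-9]
4. n3.mk = false  [terminal]
5. n4.mk = true  [terminal]
6. n5.live = "py"  [terminal]
7. n2.cnt = "yv"  ["yv"]
8. n2.fin = false  [false]
9. n2.val = 29  [D.acc + 38]
10. n6.mk = true  [terminal]
11. n8.live = "kw"  [terminal]
12. n7.cnt = false  [false]
13. n7.val = true  [true]
14. n7.env = false  [false]
15. n1.lim = 30  [D.val + 1]
16. n9.wid = true  [terminal]
17. n0.acc = 23  [(if b.wid then S.pre else A.lim) + 26]
18. n0.env = false  [b.wid == false]

23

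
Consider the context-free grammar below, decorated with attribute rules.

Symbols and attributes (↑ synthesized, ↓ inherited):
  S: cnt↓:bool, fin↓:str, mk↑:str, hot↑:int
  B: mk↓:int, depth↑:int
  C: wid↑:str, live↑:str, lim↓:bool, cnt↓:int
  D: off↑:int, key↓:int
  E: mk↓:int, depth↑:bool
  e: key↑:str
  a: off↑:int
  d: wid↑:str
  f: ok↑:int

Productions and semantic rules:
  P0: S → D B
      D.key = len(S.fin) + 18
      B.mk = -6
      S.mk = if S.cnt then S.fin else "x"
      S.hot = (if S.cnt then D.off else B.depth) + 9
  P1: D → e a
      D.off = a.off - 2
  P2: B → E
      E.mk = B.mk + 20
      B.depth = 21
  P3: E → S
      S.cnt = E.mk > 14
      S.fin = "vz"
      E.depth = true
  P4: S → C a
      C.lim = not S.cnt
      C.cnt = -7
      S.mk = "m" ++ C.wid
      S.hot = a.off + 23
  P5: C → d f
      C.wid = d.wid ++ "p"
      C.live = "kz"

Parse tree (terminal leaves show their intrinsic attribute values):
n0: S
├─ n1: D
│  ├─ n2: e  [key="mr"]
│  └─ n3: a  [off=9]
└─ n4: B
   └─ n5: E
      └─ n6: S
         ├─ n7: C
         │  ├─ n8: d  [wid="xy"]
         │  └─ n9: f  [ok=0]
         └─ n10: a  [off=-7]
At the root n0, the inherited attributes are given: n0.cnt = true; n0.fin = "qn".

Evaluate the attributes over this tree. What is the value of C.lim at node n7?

true

1. n0.cnt = true  [given at root]
2. n0.fin = "qn"  [given at root]
3. n1.key = 20  [len(S.fin) + 18]
4. n2.key = "mr"  [terminal]
5. n3.off = 9  [terminal]
6. n1.off = 7  [a.off - 2]
7. n4.mk = -6  [-6]
8. n5.mk = 14  [B.mk + 20]
9. n6.cnt = false  [E.mk > 14]
10. n6.fin = "vz"  ["vz"]
11. n7.lim = true  [not S.cnt]
12. n7.cnt = -7  [-7]
13. n8.wid = "xy"  [terminal]
14. n9.ok = 0  [terminal]
15. n7.wid = "xyp"  [d.wid ++ "p"]
16. n7.live = "kz"  ["kz"]
17. n10.off = -7  [terminal]
18. n6.mk = "mxyp"  ["m" ++ C.wid]
19. n6.hot = 16  [a.off + 23]
20. n5.depth = true  [true]
21. n4.depth = 21  [21]
22. n0.mk = "qn"  [if S.cnt then S.fin else "x"]
23. n0.hot = 16  [(if S.cnt then D.off else B.depth) + 9]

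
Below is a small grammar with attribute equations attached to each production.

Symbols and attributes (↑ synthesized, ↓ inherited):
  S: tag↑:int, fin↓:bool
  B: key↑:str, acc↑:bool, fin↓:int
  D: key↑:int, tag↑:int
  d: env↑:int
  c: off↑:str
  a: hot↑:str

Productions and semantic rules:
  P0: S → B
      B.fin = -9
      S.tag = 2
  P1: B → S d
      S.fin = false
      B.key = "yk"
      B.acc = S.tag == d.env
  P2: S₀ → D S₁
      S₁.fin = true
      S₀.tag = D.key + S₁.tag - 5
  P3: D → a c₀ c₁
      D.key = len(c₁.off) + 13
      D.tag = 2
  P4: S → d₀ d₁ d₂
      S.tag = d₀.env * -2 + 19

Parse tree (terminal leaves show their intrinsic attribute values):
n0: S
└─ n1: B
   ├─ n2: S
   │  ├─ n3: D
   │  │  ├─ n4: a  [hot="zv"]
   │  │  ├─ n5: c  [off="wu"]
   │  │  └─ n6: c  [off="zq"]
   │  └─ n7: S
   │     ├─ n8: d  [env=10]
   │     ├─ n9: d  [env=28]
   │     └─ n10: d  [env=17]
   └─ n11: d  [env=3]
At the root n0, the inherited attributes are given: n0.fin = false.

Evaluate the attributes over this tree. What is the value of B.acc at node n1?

false

1. n0.fin = false  [given at root]
2. n1.fin = -9  [-9]
3. n2.fin = false  [false]
4. n4.hot = "zv"  [terminal]
5. n5.off = "wu"  [terminal]
6. n6.off = "zq"  [terminal]
7. n3.key = 15  [len(c₁.off) + 13]
8. n3.tag = 2  [2]
9. n7.fin = true  [true]
10. n8.env = 10  [terminal]
11. n9.env = 28  [terminal]
12. n10.env = 17  [terminal]
13. n7.tag = -1  [d₀.env * -2 + 19]
14. n2.tag = 9  [D.key + S₁.tag - 5]
15. n11.env = 3  [terminal]
16. n1.key = "yk"  ["yk"]
17. n1.acc = false  [S.tag == d.env]
18. n0.tag = 2  [2]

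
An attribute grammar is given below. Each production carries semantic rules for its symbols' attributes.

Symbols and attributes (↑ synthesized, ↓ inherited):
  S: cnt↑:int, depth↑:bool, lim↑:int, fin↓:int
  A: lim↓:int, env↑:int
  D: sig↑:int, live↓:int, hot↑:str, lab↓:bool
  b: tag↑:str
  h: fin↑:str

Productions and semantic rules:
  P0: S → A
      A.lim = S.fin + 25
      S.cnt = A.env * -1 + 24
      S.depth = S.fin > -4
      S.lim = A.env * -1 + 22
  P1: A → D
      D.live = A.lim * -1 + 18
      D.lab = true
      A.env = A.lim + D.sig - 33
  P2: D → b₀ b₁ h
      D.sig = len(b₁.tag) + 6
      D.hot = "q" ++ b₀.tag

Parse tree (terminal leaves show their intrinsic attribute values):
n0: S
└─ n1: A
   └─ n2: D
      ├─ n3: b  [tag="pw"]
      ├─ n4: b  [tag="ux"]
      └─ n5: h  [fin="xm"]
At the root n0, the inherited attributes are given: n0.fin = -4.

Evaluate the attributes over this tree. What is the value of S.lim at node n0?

26

1. n0.fin = -4  [given at root]
2. n1.lim = 21  [S.fin + 25]
3. n2.live = -3  [A.lim * -1 + 18]
4. n2.lab = true  [true]
5. n3.tag = "pw"  [terminal]
6. n4.tag = "ux"  [terminal]
7. n5.fin = "xm"  [terminal]
8. n2.sig = 8  [len(b₁.tag) + 6]
9. n2.hot = "qpw"  ["q" ++ b₀.tag]
10. n1.env = -4  [A.lim + D.sig - 33]
11. n0.cnt = 28  [A.env * -1 + 24]
12. n0.depth = false  [S.fin > -4]
13. n0.lim = 26  [A.env * -1 + 22]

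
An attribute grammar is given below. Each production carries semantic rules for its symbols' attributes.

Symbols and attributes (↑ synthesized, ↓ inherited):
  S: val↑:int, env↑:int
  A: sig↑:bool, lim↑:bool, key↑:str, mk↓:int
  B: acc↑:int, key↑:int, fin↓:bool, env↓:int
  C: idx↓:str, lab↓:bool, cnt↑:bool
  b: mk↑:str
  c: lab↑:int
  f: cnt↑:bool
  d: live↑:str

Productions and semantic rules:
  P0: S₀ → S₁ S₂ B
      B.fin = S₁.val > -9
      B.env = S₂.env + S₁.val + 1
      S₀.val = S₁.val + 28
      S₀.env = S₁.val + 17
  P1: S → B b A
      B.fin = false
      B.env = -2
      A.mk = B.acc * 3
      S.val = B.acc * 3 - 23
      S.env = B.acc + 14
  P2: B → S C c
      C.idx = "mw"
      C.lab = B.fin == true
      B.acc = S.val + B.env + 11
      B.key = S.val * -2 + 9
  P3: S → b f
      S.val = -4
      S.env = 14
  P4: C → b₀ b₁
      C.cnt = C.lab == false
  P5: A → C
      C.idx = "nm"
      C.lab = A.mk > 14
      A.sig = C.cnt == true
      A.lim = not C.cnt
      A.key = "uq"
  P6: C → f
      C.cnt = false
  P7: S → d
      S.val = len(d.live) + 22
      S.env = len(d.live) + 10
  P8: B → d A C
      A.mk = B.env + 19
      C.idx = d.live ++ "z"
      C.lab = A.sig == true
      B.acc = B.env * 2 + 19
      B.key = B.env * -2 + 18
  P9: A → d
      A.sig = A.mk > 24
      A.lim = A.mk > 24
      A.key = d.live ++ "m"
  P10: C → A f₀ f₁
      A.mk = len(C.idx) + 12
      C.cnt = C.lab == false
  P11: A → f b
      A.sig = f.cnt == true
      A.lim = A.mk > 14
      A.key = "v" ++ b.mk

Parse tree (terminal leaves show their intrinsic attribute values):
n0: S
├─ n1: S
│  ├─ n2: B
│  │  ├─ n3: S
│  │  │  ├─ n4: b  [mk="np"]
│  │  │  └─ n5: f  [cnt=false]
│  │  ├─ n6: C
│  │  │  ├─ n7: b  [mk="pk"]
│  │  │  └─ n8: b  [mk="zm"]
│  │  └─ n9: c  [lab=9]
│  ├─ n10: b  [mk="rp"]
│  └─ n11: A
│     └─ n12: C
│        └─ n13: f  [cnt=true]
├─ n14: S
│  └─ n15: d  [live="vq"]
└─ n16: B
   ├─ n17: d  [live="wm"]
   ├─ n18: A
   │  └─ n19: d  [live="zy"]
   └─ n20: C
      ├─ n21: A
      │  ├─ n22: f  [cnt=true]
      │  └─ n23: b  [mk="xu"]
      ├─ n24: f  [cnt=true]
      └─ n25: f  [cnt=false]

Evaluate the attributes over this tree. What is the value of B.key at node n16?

1. n2.fin = false  [false]
2. n2.env = -2  [-2]
3. n4.mk = "np"  [terminal]
4. n5.cnt = false  [terminal]
5. n3.val = -4  [-4]
6. n3.env = 14  [14]
7. n6.idx = "mw"  ["mw"]
8. n6.lab = false  [B.fin == true]
9. n7.mk = "pk"  [terminal]
10. n8.mk = "zm"  [terminal]
11. n6.cnt = true  [C.lab == false]
12. n9.lab = 9  [terminal]
13. n2.acc = 5  [S.val + B.env + 11]
14. n2.key = 17  [S.val * -2 + 9]
15. n10.mk = "rp"  [terminal]
16. n11.mk = 15  [B.acc * 3]
17. n12.idx = "nm"  ["nm"]
18. n12.lab = true  [A.mk > 14]
19. n13.cnt = true  [terminal]
20. n12.cnt = false  [false]
21. n11.sig = false  [C.cnt == true]
22. n11.lim = true  [not C.cnt]
23. n11.key = "uq"  ["uq"]
24. n1.val = -8  [B.acc * 3 - 23]
25. n1.env = 19  [B.acc + 14]
26. n15.live = "vq"  [terminal]
27. n14.val = 24  [len(d.live) + 22]
28. n14.env = 12  [len(d.live) + 10]
29. n16.fin = true  [S₁.val > -9]
30. n16.env = 5  [S₂.env + S₁.val + 1]
31. n17.live = "wm"  [terminal]
32. n18.mk = 24  [B.env + 19]
33. n19.live = "zy"  [terminal]
34. n18.sig = false  [A.mk > 24]
35. n18.lim = false  [A.mk > 24]
36. n18.key = "zym"  [d.live ++ "m"]
37. n20.idx = "wmz"  [d.live ++ "z"]
38. n20.lab = false  [A.sig == true]
39. n21.mk = 15  [len(C.idx) + 12]
40. n22.cnt = true  [terminal]
41. n23.mk = "xu"  [terminal]
42. n21.sig = true  [f.cnt == true]
43. n21.lim = true  [A.mk > 14]
44. n21.key = "vxu"  ["v" ++ b.mk]
45. n24.cnt = true  [terminal]
46. n25.cnt = false  [terminal]
47. n20.cnt = true  [C.lab == false]
48. n16.acc = 29  [B.env * 2 + 19]
49. n16.key = 8  [B.env * -2 + 18]
50. n0.val = 20  [S₁.val + 28]
51. n0.env = 9  [S₁.val + 17]

8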